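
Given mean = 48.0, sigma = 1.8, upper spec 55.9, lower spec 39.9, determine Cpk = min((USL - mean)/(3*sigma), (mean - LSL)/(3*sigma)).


Cpu = (55.9 - 48.0) / (3 * 1.8) = 1.46
Cpl = (48.0 - 39.9) / (3 * 1.8) = 1.5
Cpk = min(1.46, 1.5) = 1.46

1.46


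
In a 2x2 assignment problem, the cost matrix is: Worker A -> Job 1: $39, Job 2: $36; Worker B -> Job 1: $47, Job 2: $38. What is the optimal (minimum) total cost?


Option 1: A->1 + B->2 = $39 + $38 = $77
Option 2: A->2 + B->1 = $36 + $47 = $83
Min cost = min($77, $83) = $77

$77


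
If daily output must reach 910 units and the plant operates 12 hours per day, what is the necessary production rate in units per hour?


Formula: Production Rate = Daily Demand / Available Hours
Rate = 910 units/day / 12 hours/day
Rate = 75.8 units/hour

75.8 units/hour


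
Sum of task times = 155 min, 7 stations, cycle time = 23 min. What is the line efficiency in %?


Formula: Efficiency = Sum of Task Times / (N_stations * CT) * 100
Total station capacity = 7 stations * 23 min = 161 min
Efficiency = 155 / 161 * 100 = 96.3%

96.3%


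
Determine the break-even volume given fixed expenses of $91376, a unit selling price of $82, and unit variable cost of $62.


Formula: BEQ = Fixed Costs / (Price - Variable Cost)
Contribution margin = $82 - $62 = $20/unit
BEQ = ceil($91376 / $20/unit) = ceil(4568.8) = 4569 units

4569 units


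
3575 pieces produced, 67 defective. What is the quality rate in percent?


Formula: Quality Rate = Good Pieces / Total Pieces * 100
Good pieces = 3575 - 67 = 3508
QR = 3508 / 3575 * 100 = 98.1%

98.1%


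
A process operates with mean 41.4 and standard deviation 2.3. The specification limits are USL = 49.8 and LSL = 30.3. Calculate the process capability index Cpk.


Cpu = (49.8 - 41.4) / (3 * 2.3) = 1.22
Cpl = (41.4 - 30.3) / (3 * 2.3) = 1.61
Cpk = min(1.22, 1.61) = 1.22

1.22


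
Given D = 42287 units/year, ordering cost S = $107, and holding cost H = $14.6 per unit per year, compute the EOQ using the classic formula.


Formula: EOQ = sqrt(2 * D * S / H)
Numerator: 2 * 42287 * 107 = 9049418
2DS/H = 9049418 / 14.6 = 619823.2
EOQ = sqrt(619823.2) = 787.3 units

787.3 units


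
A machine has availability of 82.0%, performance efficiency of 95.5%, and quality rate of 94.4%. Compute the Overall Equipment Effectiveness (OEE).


Formula: OEE = Availability * Performance * Quality / 10000
A * P = 82.0% * 95.5% / 100 = 78.31%
OEE = 78.31% * 94.4% / 100 = 73.9%

73.9%


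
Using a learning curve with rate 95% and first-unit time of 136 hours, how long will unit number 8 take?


Formula: T_n = T_1 * (learning_rate)^(log2(n)) where learning_rate = rate/100
Doublings = log2(8) = 3
T_n = 136 * 0.95^3
T_n = 136 * 0.8574 = 116.6 hours

116.6 hours


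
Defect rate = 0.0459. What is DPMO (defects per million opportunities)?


DPMO = defect_rate * 1000000 = 0.0459 * 1000000

45900


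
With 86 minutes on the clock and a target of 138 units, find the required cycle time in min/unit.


Formula: CT = Available Time / Number of Units
CT = 86 min / 138 units
CT = 0.62 min/unit

0.62 min/unit


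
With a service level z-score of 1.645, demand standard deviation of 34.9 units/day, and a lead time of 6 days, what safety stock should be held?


Formula: SS = z * sigma_d * sqrt(LT)
sqrt(LT) = sqrt(6) = 2.4495
SS = 1.645 * 34.9 * 2.4495
SS = 140.6 units

140.6 units


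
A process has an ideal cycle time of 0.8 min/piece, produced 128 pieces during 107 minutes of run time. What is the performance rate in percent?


Formula: Performance = (Ideal CT * Total Count) / Run Time * 100
Ideal output time = 0.8 * 128 = 102.4 min
Performance = 102.4 / 107 * 100 = 95.7%

95.7%


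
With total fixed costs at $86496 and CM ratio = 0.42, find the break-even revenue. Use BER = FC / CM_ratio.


Formula: BER = Fixed Costs / Contribution Margin Ratio
BER = $86496 / 0.42
BER = $205942.86 (to the nearest cent)

$205942.86


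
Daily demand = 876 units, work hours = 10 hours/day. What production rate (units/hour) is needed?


Formula: Production Rate = Daily Demand / Available Hours
Rate = 876 units/day / 10 hours/day
Rate = 87.6 units/hour

87.6 units/hour


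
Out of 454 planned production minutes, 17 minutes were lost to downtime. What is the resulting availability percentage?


Formula: Availability = (Planned Time - Downtime) / Planned Time * 100
Uptime = 454 - 17 = 437 min
Availability = 437 / 454 * 100 = 96.3%

96.3%


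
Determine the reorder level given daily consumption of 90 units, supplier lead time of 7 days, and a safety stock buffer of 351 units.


Formula: ROP = (Daily Demand * Lead Time) + Safety Stock
Demand during lead time = 90 * 7 = 630 units
ROP = 630 + 351 = 981 units

981 units


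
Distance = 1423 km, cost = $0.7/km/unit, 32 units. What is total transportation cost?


TC = dist * cost * units = 1423 * 0.7 * 32 = $31875.20

$31875.20


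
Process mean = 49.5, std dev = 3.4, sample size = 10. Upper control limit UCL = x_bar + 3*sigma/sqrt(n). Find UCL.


UCL = 49.5 + 3 * 3.4 / sqrt(10)

52.73


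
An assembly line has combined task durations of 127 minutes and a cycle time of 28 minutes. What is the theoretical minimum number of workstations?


Formula: N_min = ceil(Sum of Task Times / Cycle Time)
N_min = ceil(127 min / 28 min) = ceil(4.5357)
N_min = 5 stations

5


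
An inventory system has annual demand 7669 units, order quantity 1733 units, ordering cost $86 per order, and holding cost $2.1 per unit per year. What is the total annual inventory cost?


TC = 7669/1733 * 86 + 1733/2 * 2.1

$2200.22


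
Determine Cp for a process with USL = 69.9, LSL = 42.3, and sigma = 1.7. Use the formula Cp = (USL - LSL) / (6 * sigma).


Cp = (69.9 - 42.3) / (6 * 1.7)

2.71


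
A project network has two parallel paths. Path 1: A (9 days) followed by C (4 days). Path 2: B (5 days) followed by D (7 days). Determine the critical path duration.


Path 1 = 9 + 4 = 13 days
Path 2 = 5 + 7 = 12 days
Duration = max(13, 12) = 13 days

13 days


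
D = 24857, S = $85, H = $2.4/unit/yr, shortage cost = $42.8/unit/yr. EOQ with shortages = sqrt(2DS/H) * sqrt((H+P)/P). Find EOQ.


Formula: EOQ* = sqrt(2DS/H) * sqrt((H+P)/P)
Base EOQ = sqrt(2*24857*85/2.4) = 1326.92 units
Correction = sqrt((2.4+42.8)/42.8) = 1.02765
EOQ* = 1326.92 * 1.02765 = 1363.6 units

1363.6 units


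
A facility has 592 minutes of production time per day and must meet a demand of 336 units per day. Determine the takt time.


Formula: Takt Time = Available Production Time / Customer Demand
Takt = 592 min/day / 336 units/day
Takt = 1.76 min/unit

1.76 min/unit


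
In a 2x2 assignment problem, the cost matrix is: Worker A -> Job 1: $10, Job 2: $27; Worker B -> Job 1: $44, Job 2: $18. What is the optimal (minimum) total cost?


Option 1: A->1 + B->2 = $10 + $18 = $28
Option 2: A->2 + B->1 = $27 + $44 = $71
Min cost = min($28, $71) = $28

$28


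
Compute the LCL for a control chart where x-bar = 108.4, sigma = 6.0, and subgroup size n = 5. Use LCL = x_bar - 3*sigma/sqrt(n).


LCL = 108.4 - 3 * 6.0 / sqrt(5)

100.35


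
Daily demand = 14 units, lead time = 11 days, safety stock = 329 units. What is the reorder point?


Formula: ROP = (Daily Demand * Lead Time) + Safety Stock
Demand during lead time = 14 * 11 = 154 units
ROP = 154 + 329 = 483 units

483 units


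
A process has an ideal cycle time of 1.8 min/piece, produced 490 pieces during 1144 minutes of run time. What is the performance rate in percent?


Formula: Performance = (Ideal CT * Total Count) / Run Time * 100
Ideal output time = 1.8 * 490 = 882.0 min
Performance = 882.0 / 1144 * 100 = 77.1%

77.1%


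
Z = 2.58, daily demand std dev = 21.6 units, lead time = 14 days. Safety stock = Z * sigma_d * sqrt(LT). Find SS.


Formula: SS = z * sigma_d * sqrt(LT)
sqrt(LT) = sqrt(14) = 3.7417
SS = 2.58 * 21.6 * 3.7417
SS = 208.5 units

208.5 units


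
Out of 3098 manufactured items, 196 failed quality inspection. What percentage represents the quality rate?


Formula: Quality Rate = Good Pieces / Total Pieces * 100
Good pieces = 3098 - 196 = 2902
QR = 2902 / 3098 * 100 = 93.7%

93.7%


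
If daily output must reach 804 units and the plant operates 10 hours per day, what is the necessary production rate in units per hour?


Formula: Production Rate = Daily Demand / Available Hours
Rate = 804 units/day / 10 hours/day
Rate = 80.4 units/hour

80.4 units/hour


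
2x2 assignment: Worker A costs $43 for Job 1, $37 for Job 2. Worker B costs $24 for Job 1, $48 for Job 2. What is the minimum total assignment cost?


Option 1: A->1 + B->2 = $43 + $48 = $91
Option 2: A->2 + B->1 = $37 + $24 = $61
Min cost = min($91, $61) = $61

$61


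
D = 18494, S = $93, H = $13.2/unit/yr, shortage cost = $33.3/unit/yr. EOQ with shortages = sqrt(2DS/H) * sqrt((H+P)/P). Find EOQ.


Formula: EOQ* = sqrt(2DS/H) * sqrt((H+P)/P)
Base EOQ = sqrt(2*18494*93/13.2) = 510.49 units
Correction = sqrt((13.2+33.3)/33.3) = 1.18169
EOQ* = 510.49 * 1.18169 = 603.2 units

603.2 units


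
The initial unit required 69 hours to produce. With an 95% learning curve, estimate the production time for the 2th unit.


Formula: T_n = T_1 * (learning_rate)^(log2(n)) where learning_rate = rate/100
Doublings = log2(2) = 1
T_n = 69 * 0.95^1
T_n = 69 * 0.95 = 65.6 hours

65.6 hours


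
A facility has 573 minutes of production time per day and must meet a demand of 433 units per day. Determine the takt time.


Formula: Takt Time = Available Production Time / Customer Demand
Takt = 573 min/day / 433 units/day
Takt = 1.32 min/unit

1.32 min/unit


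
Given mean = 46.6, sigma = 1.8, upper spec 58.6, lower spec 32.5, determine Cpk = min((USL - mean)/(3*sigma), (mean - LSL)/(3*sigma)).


Cpu = (58.6 - 46.6) / (3 * 1.8) = 2.22
Cpl = (46.6 - 32.5) / (3 * 1.8) = 2.61
Cpk = min(2.22, 2.61) = 2.22

2.22


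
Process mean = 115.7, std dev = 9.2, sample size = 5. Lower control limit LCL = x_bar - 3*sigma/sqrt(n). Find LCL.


LCL = 115.7 - 3 * 9.2 / sqrt(5)

103.36


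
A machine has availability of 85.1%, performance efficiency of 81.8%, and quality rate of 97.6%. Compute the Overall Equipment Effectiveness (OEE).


Formula: OEE = Availability * Performance * Quality / 10000
A * P = 85.1% * 81.8% / 100 = 69.61%
OEE = 69.61% * 97.6% / 100 = 67.9%

67.9%


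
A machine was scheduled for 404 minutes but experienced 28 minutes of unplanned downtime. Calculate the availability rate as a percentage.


Formula: Availability = (Planned Time - Downtime) / Planned Time * 100
Uptime = 404 - 28 = 376 min
Availability = 376 / 404 * 100 = 93.1%

93.1%


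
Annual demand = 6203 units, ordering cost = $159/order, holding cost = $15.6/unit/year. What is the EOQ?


Formula: EOQ = sqrt(2 * D * S / H)
Numerator: 2 * 6203 * 159 = 1972554
2DS/H = 1972554 / 15.6 = 126445.8
EOQ = sqrt(126445.8) = 355.6 units

355.6 units


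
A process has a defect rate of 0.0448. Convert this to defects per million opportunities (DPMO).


DPMO = defect_rate * 1000000 = 0.0448 * 1000000

44800


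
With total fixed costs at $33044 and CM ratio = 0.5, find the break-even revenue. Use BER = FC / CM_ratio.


Formula: BER = Fixed Costs / Contribution Margin Ratio
BER = $33044 / 0.5
BER = $66088.00 (to the nearest cent)

$66088.00


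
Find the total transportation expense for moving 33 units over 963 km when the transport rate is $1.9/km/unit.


TC = dist * cost * units = 963 * 1.9 * 33 = $60380.10

$60380.10


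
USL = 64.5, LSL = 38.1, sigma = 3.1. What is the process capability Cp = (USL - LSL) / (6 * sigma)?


Cp = (64.5 - 38.1) / (6 * 3.1)

1.42


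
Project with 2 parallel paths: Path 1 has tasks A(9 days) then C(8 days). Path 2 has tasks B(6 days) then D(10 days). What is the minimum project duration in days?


Path 1 = 9 + 8 = 17 days
Path 2 = 6 + 10 = 16 days
Duration = max(17, 16) = 17 days

17 days


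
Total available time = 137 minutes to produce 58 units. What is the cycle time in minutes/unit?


Formula: CT = Available Time / Number of Units
CT = 137 min / 58 units
CT = 2.36 min/unit

2.36 min/unit


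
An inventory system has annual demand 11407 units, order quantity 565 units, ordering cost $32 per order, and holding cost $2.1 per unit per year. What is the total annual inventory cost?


TC = 11407/565 * 32 + 565/2 * 2.1

$1239.31


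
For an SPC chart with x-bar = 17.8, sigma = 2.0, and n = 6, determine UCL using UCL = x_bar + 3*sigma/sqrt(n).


UCL = 17.8 + 3 * 2.0 / sqrt(6)

20.25


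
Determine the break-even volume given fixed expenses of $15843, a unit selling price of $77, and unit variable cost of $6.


Formula: BEQ = Fixed Costs / (Price - Variable Cost)
Contribution margin = $77 - $6 = $71/unit
BEQ = ceil($15843 / $71/unit) = ceil(223.14) = 224 units

224 units


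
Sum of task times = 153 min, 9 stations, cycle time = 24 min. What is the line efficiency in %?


Formula: Efficiency = Sum of Task Times / (N_stations * CT) * 100
Total station capacity = 9 stations * 24 min = 216 min
Efficiency = 153 / 216 * 100 = 70.8%

70.8%


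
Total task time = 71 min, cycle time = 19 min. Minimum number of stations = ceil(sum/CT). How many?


Formula: N_min = ceil(Sum of Task Times / Cycle Time)
N_min = ceil(71 min / 19 min) = ceil(3.7368)
N_min = 4 stations

4


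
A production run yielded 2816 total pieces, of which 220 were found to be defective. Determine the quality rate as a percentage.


Formula: Quality Rate = Good Pieces / Total Pieces * 100
Good pieces = 2816 - 220 = 2596
QR = 2596 / 2816 * 100 = 92.2%

92.2%


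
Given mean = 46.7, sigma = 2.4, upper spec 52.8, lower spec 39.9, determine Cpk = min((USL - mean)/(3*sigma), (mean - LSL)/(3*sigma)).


Cpu = (52.8 - 46.7) / (3 * 2.4) = 0.85
Cpl = (46.7 - 39.9) / (3 * 2.4) = 0.94
Cpk = min(0.85, 0.94) = 0.85

0.85


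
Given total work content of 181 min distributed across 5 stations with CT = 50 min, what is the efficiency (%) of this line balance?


Formula: Efficiency = Sum of Task Times / (N_stations * CT) * 100
Total station capacity = 5 stations * 50 min = 250 min
Efficiency = 181 / 250 * 100 = 72.4%

72.4%


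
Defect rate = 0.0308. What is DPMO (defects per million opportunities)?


DPMO = defect_rate * 1000000 = 0.0308 * 1000000

30800


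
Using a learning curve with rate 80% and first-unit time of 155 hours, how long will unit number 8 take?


Formula: T_n = T_1 * (learning_rate)^(log2(n)) where learning_rate = rate/100
Doublings = log2(8) = 3
T_n = 155 * 0.8^3
T_n = 155 * 0.512 = 79.4 hours

79.4 hours


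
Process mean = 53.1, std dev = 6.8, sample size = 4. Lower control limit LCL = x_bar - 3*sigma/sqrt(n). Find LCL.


LCL = 53.1 - 3 * 6.8 / sqrt(4)

42.9


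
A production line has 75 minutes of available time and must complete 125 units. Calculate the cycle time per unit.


Formula: CT = Available Time / Number of Units
CT = 75 min / 125 units
CT = 0.6 min/unit

0.6 min/unit


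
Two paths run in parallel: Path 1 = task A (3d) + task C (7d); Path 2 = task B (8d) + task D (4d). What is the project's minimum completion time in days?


Path 1 = 3 + 7 = 10 days
Path 2 = 8 + 4 = 12 days
Duration = max(10, 12) = 12 days

12 days


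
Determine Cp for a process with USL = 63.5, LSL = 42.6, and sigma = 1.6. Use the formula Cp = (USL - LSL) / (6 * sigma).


Cp = (63.5 - 42.6) / (6 * 1.6)

2.18


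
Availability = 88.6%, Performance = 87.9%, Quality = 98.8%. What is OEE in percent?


Formula: OEE = Availability * Performance * Quality / 10000
A * P = 88.6% * 87.9% / 100 = 77.88%
OEE = 77.88% * 98.8% / 100 = 76.9%

76.9%


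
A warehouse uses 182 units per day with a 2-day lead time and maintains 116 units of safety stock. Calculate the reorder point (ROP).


Formula: ROP = (Daily Demand * Lead Time) + Safety Stock
Demand during lead time = 182 * 2 = 364 units
ROP = 364 + 116 = 480 units

480 units


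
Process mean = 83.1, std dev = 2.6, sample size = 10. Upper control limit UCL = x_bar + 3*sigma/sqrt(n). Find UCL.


UCL = 83.1 + 3 * 2.6 / sqrt(10)

85.57


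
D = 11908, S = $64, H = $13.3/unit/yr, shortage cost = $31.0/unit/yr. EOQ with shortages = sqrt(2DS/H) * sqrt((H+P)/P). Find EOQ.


Formula: EOQ* = sqrt(2DS/H) * sqrt((H+P)/P)
Base EOQ = sqrt(2*11908*64/13.3) = 338.53 units
Correction = sqrt((13.3+31.0)/31.0) = 1.19542
EOQ* = 338.53 * 1.19542 = 404.7 units

404.7 units


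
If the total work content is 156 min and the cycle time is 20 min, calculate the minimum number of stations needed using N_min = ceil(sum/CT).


Formula: N_min = ceil(Sum of Task Times / Cycle Time)
N_min = ceil(156 min / 20 min) = ceil(7.8)
N_min = 8 stations

8


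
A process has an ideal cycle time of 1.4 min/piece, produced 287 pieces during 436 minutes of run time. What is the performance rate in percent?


Formula: Performance = (Ideal CT * Total Count) / Run Time * 100
Ideal output time = 1.4 * 287 = 401.8 min
Performance = 401.8 / 436 * 100 = 92.2%

92.2%


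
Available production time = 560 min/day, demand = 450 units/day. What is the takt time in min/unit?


Formula: Takt Time = Available Production Time / Customer Demand
Takt = 560 min/day / 450 units/day
Takt = 1.24 min/unit

1.24 min/unit


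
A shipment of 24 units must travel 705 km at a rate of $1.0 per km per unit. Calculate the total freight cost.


TC = dist * cost * units = 705 * 1.0 * 24 = $16920.00

$16920.00


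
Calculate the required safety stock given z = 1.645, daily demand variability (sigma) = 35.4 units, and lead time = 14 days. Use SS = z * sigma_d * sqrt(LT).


Formula: SS = z * sigma_d * sqrt(LT)
sqrt(LT) = sqrt(14) = 3.7417
SS = 1.645 * 35.4 * 3.7417
SS = 217.9 units

217.9 units


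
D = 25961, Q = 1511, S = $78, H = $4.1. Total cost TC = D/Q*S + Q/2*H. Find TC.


TC = 25961/1511 * 78 + 1511/2 * 4.1

$4437.69


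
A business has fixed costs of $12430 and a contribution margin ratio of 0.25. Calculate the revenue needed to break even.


Formula: BER = Fixed Costs / Contribution Margin Ratio
BER = $12430 / 0.25
BER = $49720.00 (to the nearest cent)

$49720.00


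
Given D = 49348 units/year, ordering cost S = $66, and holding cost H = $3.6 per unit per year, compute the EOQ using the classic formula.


Formula: EOQ = sqrt(2 * D * S / H)
Numerator: 2 * 49348 * 66 = 6513936
2DS/H = 6513936 / 3.6 = 1809426.7
EOQ = sqrt(1809426.7) = 1345.1 units

1345.1 units


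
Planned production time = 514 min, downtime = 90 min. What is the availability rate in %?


Formula: Availability = (Planned Time - Downtime) / Planned Time * 100
Uptime = 514 - 90 = 424 min
Availability = 424 / 514 * 100 = 82.5%

82.5%


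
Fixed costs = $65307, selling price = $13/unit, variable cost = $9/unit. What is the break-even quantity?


Formula: BEQ = Fixed Costs / (Price - Variable Cost)
Contribution margin = $13 - $9 = $4/unit
BEQ = ceil($65307 / $4/unit) = ceil(16326.75) = 16327 units

16327 units


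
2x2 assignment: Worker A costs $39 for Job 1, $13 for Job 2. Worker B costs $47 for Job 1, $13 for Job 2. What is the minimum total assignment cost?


Option 1: A->1 + B->2 = $39 + $13 = $52
Option 2: A->2 + B->1 = $13 + $47 = $60
Min cost = min($52, $60) = $52

$52


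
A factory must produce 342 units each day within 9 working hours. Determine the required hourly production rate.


Formula: Production Rate = Daily Demand / Available Hours
Rate = 342 units/day / 9 hours/day
Rate = 38.0 units/hour

38.0 units/hour


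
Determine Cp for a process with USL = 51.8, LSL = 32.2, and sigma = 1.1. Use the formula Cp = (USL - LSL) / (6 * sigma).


Cp = (51.8 - 32.2) / (6 * 1.1)

2.97


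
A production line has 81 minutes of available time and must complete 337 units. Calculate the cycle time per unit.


Formula: CT = Available Time / Number of Units
CT = 81 min / 337 units
CT = 0.24 min/unit

0.24 min/unit


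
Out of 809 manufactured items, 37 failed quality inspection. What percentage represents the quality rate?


Formula: Quality Rate = Good Pieces / Total Pieces * 100
Good pieces = 809 - 37 = 772
QR = 772 / 809 * 100 = 95.4%

95.4%


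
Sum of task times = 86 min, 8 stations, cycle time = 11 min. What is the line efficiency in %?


Formula: Efficiency = Sum of Task Times / (N_stations * CT) * 100
Total station capacity = 8 stations * 11 min = 88 min
Efficiency = 86 / 88 * 100 = 97.7%

97.7%


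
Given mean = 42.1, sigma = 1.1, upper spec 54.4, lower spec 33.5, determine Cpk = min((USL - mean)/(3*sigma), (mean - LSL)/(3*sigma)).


Cpu = (54.4 - 42.1) / (3 * 1.1) = 3.73
Cpl = (42.1 - 33.5) / (3 * 1.1) = 2.61
Cpk = min(3.73, 2.61) = 2.61

2.61


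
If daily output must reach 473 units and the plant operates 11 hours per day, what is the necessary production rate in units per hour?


Formula: Production Rate = Daily Demand / Available Hours
Rate = 473 units/day / 11 hours/day
Rate = 43.0 units/hour

43.0 units/hour


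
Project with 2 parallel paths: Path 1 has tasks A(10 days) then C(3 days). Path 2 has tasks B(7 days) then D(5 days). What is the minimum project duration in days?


Path 1 = 10 + 3 = 13 days
Path 2 = 7 + 5 = 12 days
Duration = max(13, 12) = 13 days

13 days


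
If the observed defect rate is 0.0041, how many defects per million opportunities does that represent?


DPMO = defect_rate * 1000000 = 0.0041 * 1000000

4100


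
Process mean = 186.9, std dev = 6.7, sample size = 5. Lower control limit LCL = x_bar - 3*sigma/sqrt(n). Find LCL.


LCL = 186.9 - 3 * 6.7 / sqrt(5)

177.91


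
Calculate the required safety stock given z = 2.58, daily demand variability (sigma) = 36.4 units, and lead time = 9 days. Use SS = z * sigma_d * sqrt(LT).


Formula: SS = z * sigma_d * sqrt(LT)
sqrt(LT) = sqrt(9) = 3.0
SS = 2.58 * 36.4 * 3.0
SS = 281.7 units

281.7 units


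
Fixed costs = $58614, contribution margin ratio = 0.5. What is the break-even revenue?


Formula: BER = Fixed Costs / Contribution Margin Ratio
BER = $58614 / 0.5
BER = $117228.00 (to the nearest cent)

$117228.00


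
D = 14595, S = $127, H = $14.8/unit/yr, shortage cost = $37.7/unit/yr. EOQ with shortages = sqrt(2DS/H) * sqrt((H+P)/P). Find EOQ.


Formula: EOQ* = sqrt(2DS/H) * sqrt((H+P)/P)
Base EOQ = sqrt(2*14595*127/14.8) = 500.48 units
Correction = sqrt((14.8+37.7)/37.7) = 1.18007
EOQ* = 500.48 * 1.18007 = 590.6 units

590.6 units


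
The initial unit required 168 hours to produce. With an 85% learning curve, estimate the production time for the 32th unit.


Formula: T_n = T_1 * (learning_rate)^(log2(n)) where learning_rate = rate/100
Doublings = log2(32) = 5
T_n = 168 * 0.85^5
T_n = 168 * 0.4437 = 74.5 hours

74.5 hours


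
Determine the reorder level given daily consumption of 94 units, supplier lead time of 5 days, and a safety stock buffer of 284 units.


Formula: ROP = (Daily Demand * Lead Time) + Safety Stock
Demand during lead time = 94 * 5 = 470 units
ROP = 470 + 284 = 754 units

754 units


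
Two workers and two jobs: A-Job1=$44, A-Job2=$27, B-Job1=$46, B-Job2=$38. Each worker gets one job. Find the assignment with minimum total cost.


Option 1: A->1 + B->2 = $44 + $38 = $82
Option 2: A->2 + B->1 = $27 + $46 = $73
Min cost = min($82, $73) = $73

$73


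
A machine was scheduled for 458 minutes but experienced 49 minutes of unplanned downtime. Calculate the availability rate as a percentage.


Formula: Availability = (Planned Time - Downtime) / Planned Time * 100
Uptime = 458 - 49 = 409 min
Availability = 409 / 458 * 100 = 89.3%

89.3%


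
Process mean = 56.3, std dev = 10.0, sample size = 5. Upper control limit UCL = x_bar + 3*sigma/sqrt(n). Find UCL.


UCL = 56.3 + 3 * 10.0 / sqrt(5)

69.72


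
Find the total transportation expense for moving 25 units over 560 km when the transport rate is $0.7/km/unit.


TC = dist * cost * units = 560 * 0.7 * 25 = $9800.00

$9800.00


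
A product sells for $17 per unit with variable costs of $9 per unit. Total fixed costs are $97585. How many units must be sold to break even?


Formula: BEQ = Fixed Costs / (Price - Variable Cost)
Contribution margin = $17 - $9 = $8/unit
BEQ = ceil($97585 / $8/unit) = ceil(12198.12) = 12199 units

12199 units


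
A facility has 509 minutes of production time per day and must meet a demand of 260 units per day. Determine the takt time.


Formula: Takt Time = Available Production Time / Customer Demand
Takt = 509 min/day / 260 units/day
Takt = 1.96 min/unit

1.96 min/unit


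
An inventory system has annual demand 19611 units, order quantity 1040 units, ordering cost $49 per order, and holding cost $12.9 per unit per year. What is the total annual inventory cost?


TC = 19611/1040 * 49 + 1040/2 * 12.9

$7631.98


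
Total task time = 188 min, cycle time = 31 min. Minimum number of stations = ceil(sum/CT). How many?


Formula: N_min = ceil(Sum of Task Times / Cycle Time)
N_min = ceil(188 min / 31 min) = ceil(6.0645)
N_min = 7 stations

7


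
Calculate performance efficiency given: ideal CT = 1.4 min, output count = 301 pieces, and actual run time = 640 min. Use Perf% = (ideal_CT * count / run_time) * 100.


Formula: Performance = (Ideal CT * Total Count) / Run Time * 100
Ideal output time = 1.4 * 301 = 421.4 min
Performance = 421.4 / 640 * 100 = 65.8%

65.8%


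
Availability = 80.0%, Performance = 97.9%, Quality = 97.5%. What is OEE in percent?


Formula: OEE = Availability * Performance * Quality / 10000
A * P = 80.0% * 97.9% / 100 = 78.32%
OEE = 78.32% * 97.5% / 100 = 76.4%

76.4%


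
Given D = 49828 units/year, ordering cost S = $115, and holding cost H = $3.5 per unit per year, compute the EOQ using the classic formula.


Formula: EOQ = sqrt(2 * D * S / H)
Numerator: 2 * 49828 * 115 = 11460440
2DS/H = 11460440 / 3.5 = 3274411.4
EOQ = sqrt(3274411.4) = 1809.5 units

1809.5 units


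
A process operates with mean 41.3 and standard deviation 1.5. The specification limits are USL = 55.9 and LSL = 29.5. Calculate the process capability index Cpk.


Cpu = (55.9 - 41.3) / (3 * 1.5) = 3.24
Cpl = (41.3 - 29.5) / (3 * 1.5) = 2.62
Cpk = min(3.24, 2.62) = 2.62

2.62


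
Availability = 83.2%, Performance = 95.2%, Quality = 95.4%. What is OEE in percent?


Formula: OEE = Availability * Performance * Quality / 10000
A * P = 83.2% * 95.2% / 100 = 79.21%
OEE = 79.21% * 95.4% / 100 = 75.6%

75.6%


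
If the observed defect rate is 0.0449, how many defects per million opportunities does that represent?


DPMO = defect_rate * 1000000 = 0.0449 * 1000000

44900


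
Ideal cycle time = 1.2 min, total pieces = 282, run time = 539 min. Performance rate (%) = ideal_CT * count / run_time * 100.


Formula: Performance = (Ideal CT * Total Count) / Run Time * 100
Ideal output time = 1.2 * 282 = 338.4 min
Performance = 338.4 / 539 * 100 = 62.8%

62.8%


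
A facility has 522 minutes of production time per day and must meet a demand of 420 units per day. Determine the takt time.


Formula: Takt Time = Available Production Time / Customer Demand
Takt = 522 min/day / 420 units/day
Takt = 1.24 min/unit

1.24 min/unit


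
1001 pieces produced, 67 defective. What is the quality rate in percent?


Formula: Quality Rate = Good Pieces / Total Pieces * 100
Good pieces = 1001 - 67 = 934
QR = 934 / 1001 * 100 = 93.3%

93.3%


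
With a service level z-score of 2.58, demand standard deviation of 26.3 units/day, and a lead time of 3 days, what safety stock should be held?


Formula: SS = z * sigma_d * sqrt(LT)
sqrt(LT) = sqrt(3) = 1.7321
SS = 2.58 * 26.3 * 1.7321
SS = 117.5 units

117.5 units


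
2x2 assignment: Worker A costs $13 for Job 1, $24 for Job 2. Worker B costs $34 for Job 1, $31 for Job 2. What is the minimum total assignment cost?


Option 1: A->1 + B->2 = $13 + $31 = $44
Option 2: A->2 + B->1 = $24 + $34 = $58
Min cost = min($44, $58) = $44

$44


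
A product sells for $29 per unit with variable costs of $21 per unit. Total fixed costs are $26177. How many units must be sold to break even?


Formula: BEQ = Fixed Costs / (Price - Variable Cost)
Contribution margin = $29 - $21 = $8/unit
BEQ = ceil($26177 / $8/unit) = ceil(3272.12) = 3273 units

3273 units


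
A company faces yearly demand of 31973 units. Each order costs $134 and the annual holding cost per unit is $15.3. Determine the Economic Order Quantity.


Formula: EOQ = sqrt(2 * D * S / H)
Numerator: 2 * 31973 * 134 = 8568764
2DS/H = 8568764 / 15.3 = 560049.9
EOQ = sqrt(560049.9) = 748.4 units

748.4 units


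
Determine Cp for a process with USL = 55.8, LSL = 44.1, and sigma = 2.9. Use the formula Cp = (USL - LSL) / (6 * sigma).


Cp = (55.8 - 44.1) / (6 * 2.9)

0.67


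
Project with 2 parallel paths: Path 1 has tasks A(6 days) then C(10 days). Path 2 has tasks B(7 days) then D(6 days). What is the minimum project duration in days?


Path 1 = 6 + 10 = 16 days
Path 2 = 7 + 6 = 13 days
Duration = max(16, 13) = 16 days

16 days


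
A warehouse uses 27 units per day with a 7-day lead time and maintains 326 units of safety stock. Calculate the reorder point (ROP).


Formula: ROP = (Daily Demand * Lead Time) + Safety Stock
Demand during lead time = 27 * 7 = 189 units
ROP = 189 + 326 = 515 units

515 units


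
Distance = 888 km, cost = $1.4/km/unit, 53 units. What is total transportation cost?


TC = dist * cost * units = 888 * 1.4 * 53 = $65889.60

$65889.60


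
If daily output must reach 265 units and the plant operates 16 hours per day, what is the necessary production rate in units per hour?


Formula: Production Rate = Daily Demand / Available Hours
Rate = 265 units/day / 16 hours/day
Rate = 16.6 units/hour

16.6 units/hour


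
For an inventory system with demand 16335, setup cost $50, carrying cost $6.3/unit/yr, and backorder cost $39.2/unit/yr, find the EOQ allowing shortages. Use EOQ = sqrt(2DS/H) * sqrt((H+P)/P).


Formula: EOQ* = sqrt(2DS/H) * sqrt((H+P)/P)
Base EOQ = sqrt(2*16335*50/6.3) = 509.2 units
Correction = sqrt((6.3+39.2)/39.2) = 1.07736
EOQ* = 509.2 * 1.07736 = 548.6 units

548.6 units


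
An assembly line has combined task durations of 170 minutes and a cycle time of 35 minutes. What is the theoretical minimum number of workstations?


Formula: N_min = ceil(Sum of Task Times / Cycle Time)
N_min = ceil(170 min / 35 min) = ceil(4.8571)
N_min = 5 stations

5


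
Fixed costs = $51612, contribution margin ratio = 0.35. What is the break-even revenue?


Formula: BER = Fixed Costs / Contribution Margin Ratio
BER = $51612 / 0.35
BER = $147462.86 (to the nearest cent)

$147462.86


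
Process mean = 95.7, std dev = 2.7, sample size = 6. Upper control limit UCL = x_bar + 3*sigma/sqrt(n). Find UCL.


UCL = 95.7 + 3 * 2.7 / sqrt(6)

99.01


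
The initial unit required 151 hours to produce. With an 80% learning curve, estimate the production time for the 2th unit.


Formula: T_n = T_1 * (learning_rate)^(log2(n)) where learning_rate = rate/100
Doublings = log2(2) = 1
T_n = 151 * 0.8^1
T_n = 151 * 0.8 = 120.8 hours

120.8 hours


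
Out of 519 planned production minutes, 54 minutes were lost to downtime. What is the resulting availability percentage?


Formula: Availability = (Planned Time - Downtime) / Planned Time * 100
Uptime = 519 - 54 = 465 min
Availability = 465 / 519 * 100 = 89.6%

89.6%


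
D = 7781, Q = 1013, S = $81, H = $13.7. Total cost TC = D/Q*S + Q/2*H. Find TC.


TC = 7781/1013 * 81 + 1013/2 * 13.7

$7561.22


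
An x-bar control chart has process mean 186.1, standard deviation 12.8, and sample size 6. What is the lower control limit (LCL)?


LCL = 186.1 - 3 * 12.8 / sqrt(6)

170.42


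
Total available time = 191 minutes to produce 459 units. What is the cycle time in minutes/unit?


Formula: CT = Available Time / Number of Units
CT = 191 min / 459 units
CT = 0.42 min/unit

0.42 min/unit


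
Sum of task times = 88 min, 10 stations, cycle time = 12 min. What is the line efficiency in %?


Formula: Efficiency = Sum of Task Times / (N_stations * CT) * 100
Total station capacity = 10 stations * 12 min = 120 min
Efficiency = 88 / 120 * 100 = 73.3%

73.3%


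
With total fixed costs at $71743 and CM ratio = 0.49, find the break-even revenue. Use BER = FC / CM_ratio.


Formula: BER = Fixed Costs / Contribution Margin Ratio
BER = $71743 / 0.49
BER = $146414.29 (to the nearest cent)

$146414.29


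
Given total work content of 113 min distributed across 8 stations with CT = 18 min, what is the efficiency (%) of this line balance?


Formula: Efficiency = Sum of Task Times / (N_stations * CT) * 100
Total station capacity = 8 stations * 18 min = 144 min
Efficiency = 113 / 144 * 100 = 78.5%

78.5%


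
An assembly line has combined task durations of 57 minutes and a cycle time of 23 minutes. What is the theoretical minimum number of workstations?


Formula: N_min = ceil(Sum of Task Times / Cycle Time)
N_min = ceil(57 min / 23 min) = ceil(2.4783)
N_min = 3 stations

3


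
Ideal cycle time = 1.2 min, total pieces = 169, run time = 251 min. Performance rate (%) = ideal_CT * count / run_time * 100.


Formula: Performance = (Ideal CT * Total Count) / Run Time * 100
Ideal output time = 1.2 * 169 = 202.8 min
Performance = 202.8 / 251 * 100 = 80.8%

80.8%


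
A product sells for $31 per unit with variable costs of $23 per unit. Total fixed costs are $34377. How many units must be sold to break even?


Formula: BEQ = Fixed Costs / (Price - Variable Cost)
Contribution margin = $31 - $23 = $8/unit
BEQ = ceil($34377 / $8/unit) = ceil(4297.12) = 4298 units

4298 units


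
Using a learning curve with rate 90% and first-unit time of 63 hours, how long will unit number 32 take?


Formula: T_n = T_1 * (learning_rate)^(log2(n)) where learning_rate = rate/100
Doublings = log2(32) = 5
T_n = 63 * 0.9^5
T_n = 63 * 0.5905 = 37.2 hours

37.2 hours


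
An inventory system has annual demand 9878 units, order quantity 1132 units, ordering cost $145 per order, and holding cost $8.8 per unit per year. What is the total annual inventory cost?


TC = 9878/1132 * 145 + 1132/2 * 8.8

$6246.09


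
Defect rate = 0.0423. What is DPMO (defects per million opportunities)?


DPMO = defect_rate * 1000000 = 0.0423 * 1000000

42300


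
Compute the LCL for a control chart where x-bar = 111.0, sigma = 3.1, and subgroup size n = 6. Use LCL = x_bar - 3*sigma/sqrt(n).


LCL = 111.0 - 3 * 3.1 / sqrt(6)

107.2


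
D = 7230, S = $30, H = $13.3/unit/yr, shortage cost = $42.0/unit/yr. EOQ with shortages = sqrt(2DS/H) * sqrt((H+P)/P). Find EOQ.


Formula: EOQ* = sqrt(2DS/H) * sqrt((H+P)/P)
Base EOQ = sqrt(2*7230*30/13.3) = 180.6 units
Correction = sqrt((13.3+42.0)/42.0) = 1.14746
EOQ* = 180.6 * 1.14746 = 207.2 units

207.2 units


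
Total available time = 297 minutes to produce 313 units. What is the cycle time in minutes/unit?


Formula: CT = Available Time / Number of Units
CT = 297 min / 313 units
CT = 0.95 min/unit

0.95 min/unit


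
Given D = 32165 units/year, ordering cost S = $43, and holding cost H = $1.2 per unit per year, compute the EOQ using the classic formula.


Formula: EOQ = sqrt(2 * D * S / H)
Numerator: 2 * 32165 * 43 = 2766190
2DS/H = 2766190 / 1.2 = 2305158.3
EOQ = sqrt(2305158.3) = 1518.3 units

1518.3 units


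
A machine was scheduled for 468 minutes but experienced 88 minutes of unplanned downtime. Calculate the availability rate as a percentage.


Formula: Availability = (Planned Time - Downtime) / Planned Time * 100
Uptime = 468 - 88 = 380 min
Availability = 380 / 468 * 100 = 81.2%

81.2%


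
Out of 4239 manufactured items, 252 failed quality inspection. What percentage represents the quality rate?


Formula: Quality Rate = Good Pieces / Total Pieces * 100
Good pieces = 4239 - 252 = 3987
QR = 3987 / 4239 * 100 = 94.1%

94.1%


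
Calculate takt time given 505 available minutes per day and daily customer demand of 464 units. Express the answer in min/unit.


Formula: Takt Time = Available Production Time / Customer Demand
Takt = 505 min/day / 464 units/day
Takt = 1.09 min/unit

1.09 min/unit


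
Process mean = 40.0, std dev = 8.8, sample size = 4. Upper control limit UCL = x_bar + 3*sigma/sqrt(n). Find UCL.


UCL = 40.0 + 3 * 8.8 / sqrt(4)

53.2


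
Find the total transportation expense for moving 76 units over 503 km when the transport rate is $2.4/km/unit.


TC = dist * cost * units = 503 * 2.4 * 76 = $91747.20

$91747.20


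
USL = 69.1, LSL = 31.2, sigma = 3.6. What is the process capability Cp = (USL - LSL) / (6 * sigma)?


Cp = (69.1 - 31.2) / (6 * 3.6)

1.75


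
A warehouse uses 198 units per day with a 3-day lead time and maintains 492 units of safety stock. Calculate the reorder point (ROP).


Formula: ROP = (Daily Demand * Lead Time) + Safety Stock
Demand during lead time = 198 * 3 = 594 units
ROP = 594 + 492 = 1086 units

1086 units


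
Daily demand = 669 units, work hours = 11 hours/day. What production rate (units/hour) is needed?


Formula: Production Rate = Daily Demand / Available Hours
Rate = 669 units/day / 11 hours/day
Rate = 60.8 units/hour

60.8 units/hour


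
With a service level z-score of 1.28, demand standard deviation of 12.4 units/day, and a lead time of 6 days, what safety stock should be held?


Formula: SS = z * sigma_d * sqrt(LT)
sqrt(LT) = sqrt(6) = 2.4495
SS = 1.28 * 12.4 * 2.4495
SS = 38.9 units

38.9 units


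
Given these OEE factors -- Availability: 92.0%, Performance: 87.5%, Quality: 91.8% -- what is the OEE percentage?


Formula: OEE = Availability * Performance * Quality / 10000
A * P = 92.0% * 87.5% / 100 = 80.5%
OEE = 80.5% * 91.8% / 100 = 73.9%

73.9%


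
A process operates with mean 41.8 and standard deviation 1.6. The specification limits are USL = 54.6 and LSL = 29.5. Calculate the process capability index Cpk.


Cpu = (54.6 - 41.8) / (3 * 1.6) = 2.67
Cpl = (41.8 - 29.5) / (3 * 1.6) = 2.56
Cpk = min(2.67, 2.56) = 2.56

2.56


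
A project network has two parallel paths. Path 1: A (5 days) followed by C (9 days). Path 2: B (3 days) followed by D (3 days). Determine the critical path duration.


Path 1 = 5 + 9 = 14 days
Path 2 = 3 + 3 = 6 days
Duration = max(14, 6) = 14 days

14 days


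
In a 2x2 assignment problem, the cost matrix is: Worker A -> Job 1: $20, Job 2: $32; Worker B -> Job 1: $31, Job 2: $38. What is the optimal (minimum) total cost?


Option 1: A->1 + B->2 = $20 + $38 = $58
Option 2: A->2 + B->1 = $32 + $31 = $63
Min cost = min($58, $63) = $58

$58


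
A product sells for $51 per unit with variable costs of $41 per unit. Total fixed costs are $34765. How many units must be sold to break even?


Formula: BEQ = Fixed Costs / (Price - Variable Cost)
Contribution margin = $51 - $41 = $10/unit
BEQ = ceil($34765 / $10/unit) = ceil(3476.5) = 3477 units

3477 units


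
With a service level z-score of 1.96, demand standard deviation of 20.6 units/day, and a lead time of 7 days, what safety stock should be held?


Formula: SS = z * sigma_d * sqrt(LT)
sqrt(LT) = sqrt(7) = 2.6458
SS = 1.96 * 20.6 * 2.6458
SS = 106.8 units

106.8 units


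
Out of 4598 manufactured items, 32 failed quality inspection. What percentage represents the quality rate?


Formula: Quality Rate = Good Pieces / Total Pieces * 100
Good pieces = 4598 - 32 = 4566
QR = 4566 / 4598 * 100 = 99.3%

99.3%


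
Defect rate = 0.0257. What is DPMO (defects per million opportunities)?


DPMO = defect_rate * 1000000 = 0.0257 * 1000000

25700


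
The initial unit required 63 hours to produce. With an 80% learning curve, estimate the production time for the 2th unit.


Formula: T_n = T_1 * (learning_rate)^(log2(n)) where learning_rate = rate/100
Doublings = log2(2) = 1
T_n = 63 * 0.8^1
T_n = 63 * 0.8 = 50.4 hours

50.4 hours
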